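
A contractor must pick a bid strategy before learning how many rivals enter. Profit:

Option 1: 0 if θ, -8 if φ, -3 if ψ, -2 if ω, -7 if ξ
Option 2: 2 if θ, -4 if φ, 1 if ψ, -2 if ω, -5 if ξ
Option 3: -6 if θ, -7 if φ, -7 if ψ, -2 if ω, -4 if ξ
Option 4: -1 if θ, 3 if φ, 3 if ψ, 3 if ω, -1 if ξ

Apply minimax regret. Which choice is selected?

Option 4

Column bests: θ=2, φ=3, ψ=3, ω=3, ξ=-1.
Option 1 regrets: 2, 11, 6, 5, 6 → max 11
Option 2 regrets: 0, 7, 2, 5, 4 → max 7
Option 3 regrets: 8, 10, 10, 5, 3 → max 10
Option 4 regrets: 3, 0, 0, 0, 0 → max 3
Smallest max regret = 3 → Option 4.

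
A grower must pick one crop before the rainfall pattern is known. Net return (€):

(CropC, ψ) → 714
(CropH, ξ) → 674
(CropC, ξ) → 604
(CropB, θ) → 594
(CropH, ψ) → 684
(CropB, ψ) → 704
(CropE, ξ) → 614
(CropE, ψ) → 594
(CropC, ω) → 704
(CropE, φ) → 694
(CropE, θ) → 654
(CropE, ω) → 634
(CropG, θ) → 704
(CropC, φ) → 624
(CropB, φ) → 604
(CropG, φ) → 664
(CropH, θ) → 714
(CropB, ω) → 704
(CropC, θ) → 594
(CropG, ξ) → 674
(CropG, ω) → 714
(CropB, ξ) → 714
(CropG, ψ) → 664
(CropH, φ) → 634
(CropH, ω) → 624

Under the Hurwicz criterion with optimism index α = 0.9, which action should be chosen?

CropG

CropE: 0.9·694 + 0.1·594 = 684
CropB: 0.9·714 + 0.1·594 = 702
CropG: 0.9·714 + 0.1·664 = 709
CropC: 0.9·714 + 0.1·594 = 702
CropH: 0.9·714 + 0.1·624 = 705
Highest Hurwicz score = 709 → CropG.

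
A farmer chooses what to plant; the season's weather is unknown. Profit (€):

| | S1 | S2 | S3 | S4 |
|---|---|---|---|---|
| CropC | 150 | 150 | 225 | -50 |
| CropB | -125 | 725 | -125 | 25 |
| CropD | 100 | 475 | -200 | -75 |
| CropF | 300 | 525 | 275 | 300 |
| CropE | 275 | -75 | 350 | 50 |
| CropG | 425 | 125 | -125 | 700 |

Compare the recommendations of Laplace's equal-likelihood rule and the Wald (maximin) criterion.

laplace → CropF; maximin → CropF (agree)

Row averages: CropC=118.75, CropB=125, CropD=75, CropF=350, CropE=150, CropG=281.25
Highest average = 350 → CropF.
Row minima: CropC=-50, CropB=-125, CropD=-200, CropF=275, CropE=-75, CropG=-125
Best worst-case = 275 → CropF.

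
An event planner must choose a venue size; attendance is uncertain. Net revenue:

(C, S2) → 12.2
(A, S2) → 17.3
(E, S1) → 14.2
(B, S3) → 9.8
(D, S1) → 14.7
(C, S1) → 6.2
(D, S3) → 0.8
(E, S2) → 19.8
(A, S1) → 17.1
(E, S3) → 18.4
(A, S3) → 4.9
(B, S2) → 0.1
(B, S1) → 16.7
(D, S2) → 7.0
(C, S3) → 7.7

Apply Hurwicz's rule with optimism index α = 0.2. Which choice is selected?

A: 0.2·17.3 + 0.8·4.9 = 7.38
B: 0.2·16.7 + 0.8·0.1 = 3.42
C: 0.2·12.2 + 0.8·6.2 = 7.4
D: 0.2·14.7 + 0.8·0.8 = 3.58
E: 0.2·19.8 + 0.8·14.2 = 15.32
Highest Hurwicz score = 15.32 → E.

E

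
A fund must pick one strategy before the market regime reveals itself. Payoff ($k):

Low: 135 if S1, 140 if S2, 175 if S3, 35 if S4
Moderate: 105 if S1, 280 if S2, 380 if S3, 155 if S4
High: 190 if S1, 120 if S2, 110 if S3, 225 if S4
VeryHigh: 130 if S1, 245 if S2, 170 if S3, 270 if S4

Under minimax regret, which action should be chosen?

Column bests: S1=190, S2=280, S3=380, S4=270.
Low regrets: 55, 140, 205, 235 → max 235
Moderate regrets: 85, 0, 0, 115 → max 115
High regrets: 0, 160, 270, 45 → max 270
VeryHigh regrets: 60, 35, 210, 0 → max 210
Smallest max regret = 115 → Moderate.

Moderate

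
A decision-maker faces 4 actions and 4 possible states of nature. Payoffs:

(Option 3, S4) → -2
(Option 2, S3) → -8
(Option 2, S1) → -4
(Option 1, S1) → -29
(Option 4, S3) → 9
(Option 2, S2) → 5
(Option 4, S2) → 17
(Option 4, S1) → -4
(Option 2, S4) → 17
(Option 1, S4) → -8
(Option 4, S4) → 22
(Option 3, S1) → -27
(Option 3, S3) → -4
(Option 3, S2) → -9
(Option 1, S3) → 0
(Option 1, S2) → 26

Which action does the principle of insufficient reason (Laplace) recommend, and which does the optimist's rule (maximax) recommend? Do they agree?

Row averages: Option 1=-2.75, Option 2=2.5, Option 3=-10.5, Option 4=11
Highest average = 11 → Option 4.
Row maxima: Option 1=26, Option 2=17, Option 3=-2, Option 4=22
Best best-case = 26 → Option 1.

laplace → Option 4; maximax → Option 1 (disagree)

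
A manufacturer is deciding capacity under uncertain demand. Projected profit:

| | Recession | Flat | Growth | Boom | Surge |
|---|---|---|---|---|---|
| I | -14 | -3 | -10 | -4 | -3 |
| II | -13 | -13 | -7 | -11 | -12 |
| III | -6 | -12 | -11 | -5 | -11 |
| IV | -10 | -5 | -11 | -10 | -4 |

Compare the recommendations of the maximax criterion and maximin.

Row maxima: I=-3, II=-7, III=-5, IV=-4
Best best-case = -3 → I.
Row minima: I=-14, II=-13, III=-12, IV=-11
Best worst-case = -11 → IV.

maximax → I; maximin → IV (disagree)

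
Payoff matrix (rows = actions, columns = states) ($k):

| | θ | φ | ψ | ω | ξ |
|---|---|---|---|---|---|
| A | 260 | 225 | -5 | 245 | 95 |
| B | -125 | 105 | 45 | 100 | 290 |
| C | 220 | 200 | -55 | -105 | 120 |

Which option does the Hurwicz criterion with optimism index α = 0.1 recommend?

A

A: 0.1·260 + 0.9·(-5) = 21.5
B: 0.1·290 + 0.9·(-125) = -83.5
C: 0.1·220 + 0.9·(-105) = -72.5
Highest Hurwicz score = 21.5 → A.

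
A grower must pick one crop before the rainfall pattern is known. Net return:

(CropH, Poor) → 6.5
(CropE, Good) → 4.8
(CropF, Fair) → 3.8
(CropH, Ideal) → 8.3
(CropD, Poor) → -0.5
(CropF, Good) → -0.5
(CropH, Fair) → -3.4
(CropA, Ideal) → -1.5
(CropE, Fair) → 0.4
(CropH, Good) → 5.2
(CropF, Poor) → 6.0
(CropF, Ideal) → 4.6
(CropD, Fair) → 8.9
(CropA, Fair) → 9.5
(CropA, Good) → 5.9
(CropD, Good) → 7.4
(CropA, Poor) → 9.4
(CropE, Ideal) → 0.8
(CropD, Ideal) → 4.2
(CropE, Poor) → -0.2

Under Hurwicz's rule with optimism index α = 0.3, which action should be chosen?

CropA: 0.3·9.5 + 0.7·(-1.5) = 1.8
CropD: 0.3·8.9 + 0.7·(-0.5) = 2.32
CropH: 0.3·8.3 + 0.7·(-3.4) = 0.11
CropF: 0.3·6.0 + 0.7·(-0.5) = 1.45
CropE: 0.3·4.8 + 0.7·(-0.2) = 1.3
Highest Hurwicz score = 2.32 → CropD.

CropD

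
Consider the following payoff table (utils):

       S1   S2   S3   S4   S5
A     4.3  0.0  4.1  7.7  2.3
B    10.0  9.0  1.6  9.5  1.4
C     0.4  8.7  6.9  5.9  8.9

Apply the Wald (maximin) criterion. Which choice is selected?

Row minima: A=0.0, B=1.4, C=0.4
Best worst-case = 1.4 → B.

B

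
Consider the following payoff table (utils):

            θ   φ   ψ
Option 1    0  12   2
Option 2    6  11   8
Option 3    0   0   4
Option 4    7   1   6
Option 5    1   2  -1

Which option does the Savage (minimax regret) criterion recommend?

Column bests: θ=7, φ=12, ψ=8.
Option 1 regrets: 7, 0, 6 → max 7
Option 2 regrets: 1, 1, 0 → max 1
Option 3 regrets: 7, 12, 4 → max 12
Option 4 regrets: 0, 11, 2 → max 11
Option 5 regrets: 6, 10, 9 → max 10
Smallest max regret = 1 → Option 2.

Option 2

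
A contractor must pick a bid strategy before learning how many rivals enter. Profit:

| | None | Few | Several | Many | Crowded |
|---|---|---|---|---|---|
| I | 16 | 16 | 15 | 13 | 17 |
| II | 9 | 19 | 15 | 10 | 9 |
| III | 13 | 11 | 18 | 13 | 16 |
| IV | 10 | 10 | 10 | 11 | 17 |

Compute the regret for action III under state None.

3

Best payoff under None is 16.
Regret = 16 − 13 = 3.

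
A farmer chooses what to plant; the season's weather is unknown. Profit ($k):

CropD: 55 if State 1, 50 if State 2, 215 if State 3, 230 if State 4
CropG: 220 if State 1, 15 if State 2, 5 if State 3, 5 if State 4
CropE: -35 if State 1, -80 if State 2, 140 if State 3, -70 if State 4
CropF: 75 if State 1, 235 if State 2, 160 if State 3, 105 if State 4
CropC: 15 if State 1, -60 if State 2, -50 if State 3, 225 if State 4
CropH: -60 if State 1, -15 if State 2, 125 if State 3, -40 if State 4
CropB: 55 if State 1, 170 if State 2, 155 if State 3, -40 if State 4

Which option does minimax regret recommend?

CropF

Column bests: State 1=220, State 2=235, State 3=215, State 4=230.
CropD regrets: 165, 185, 0, 0 → max 185
CropG regrets: 0, 220, 210, 225 → max 225
CropE regrets: 255, 315, 75, 300 → max 315
CropF regrets: 145, 0, 55, 125 → max 145
CropC regrets: 205, 295, 265, 5 → max 295
CropH regrets: 280, 250, 90, 270 → max 280
CropB regrets: 165, 65, 60, 270 → max 270
Smallest max regret = 145 → CropF.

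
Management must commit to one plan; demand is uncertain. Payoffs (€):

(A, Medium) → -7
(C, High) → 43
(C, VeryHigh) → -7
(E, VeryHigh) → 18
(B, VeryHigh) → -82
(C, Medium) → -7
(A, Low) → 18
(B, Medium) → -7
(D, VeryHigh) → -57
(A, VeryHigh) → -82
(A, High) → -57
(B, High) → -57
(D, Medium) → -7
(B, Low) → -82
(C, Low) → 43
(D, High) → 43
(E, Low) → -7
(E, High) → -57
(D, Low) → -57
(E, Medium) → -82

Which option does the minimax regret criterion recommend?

C

Column bests: Low=43, Medium=-7, High=43, VeryHigh=18.
A regrets: 25, 0, 100, 100 → max 100
B regrets: 125, 0, 100, 100 → max 125
C regrets: 0, 0, 0, 25 → max 25
D regrets: 100, 0, 0, 75 → max 100
E regrets: 50, 75, 100, 0 → max 100
Smallest max regret = 25 → C.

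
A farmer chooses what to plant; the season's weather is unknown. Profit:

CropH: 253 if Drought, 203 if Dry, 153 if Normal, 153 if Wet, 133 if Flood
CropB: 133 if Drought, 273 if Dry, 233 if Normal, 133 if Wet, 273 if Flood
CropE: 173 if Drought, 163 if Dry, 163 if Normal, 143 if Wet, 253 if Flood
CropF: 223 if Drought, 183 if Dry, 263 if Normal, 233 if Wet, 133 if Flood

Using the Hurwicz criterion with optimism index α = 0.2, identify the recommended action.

CropH: 0.2·253 + 0.8·133 = 157
CropB: 0.2·273 + 0.8·133 = 161
CropE: 0.2·253 + 0.8·143 = 165
CropF: 0.2·263 + 0.8·133 = 159
Highest Hurwicz score = 165 → CropE.

CropE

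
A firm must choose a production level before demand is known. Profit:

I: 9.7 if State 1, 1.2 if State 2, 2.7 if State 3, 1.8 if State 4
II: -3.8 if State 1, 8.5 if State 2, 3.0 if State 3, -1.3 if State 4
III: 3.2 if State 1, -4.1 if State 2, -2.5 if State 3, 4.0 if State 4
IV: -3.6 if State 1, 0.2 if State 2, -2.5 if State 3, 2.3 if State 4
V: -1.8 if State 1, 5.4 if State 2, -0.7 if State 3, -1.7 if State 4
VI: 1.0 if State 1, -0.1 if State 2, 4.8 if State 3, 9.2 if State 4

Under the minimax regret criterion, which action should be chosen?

I

Column bests: State 1=9.7, State 2=8.5, State 3=4.8, State 4=9.2.
I regrets: 0.0, 7.3, 2.1, 7.4 → max 7.4
II regrets: 13.5, 0.0, 1.8, 10.5 → max 13.5
III regrets: 6.5, 12.6, 7.3, 5.2 → max 12.6
IV regrets: 13.3, 8.3, 7.3, 6.9 → max 13.3
V regrets: 11.5, 3.1, 5.5, 10.9 → max 11.5
VI regrets: 8.7, 8.6, 0.0, 0.0 → max 8.7
Smallest max regret = 7.4 → I.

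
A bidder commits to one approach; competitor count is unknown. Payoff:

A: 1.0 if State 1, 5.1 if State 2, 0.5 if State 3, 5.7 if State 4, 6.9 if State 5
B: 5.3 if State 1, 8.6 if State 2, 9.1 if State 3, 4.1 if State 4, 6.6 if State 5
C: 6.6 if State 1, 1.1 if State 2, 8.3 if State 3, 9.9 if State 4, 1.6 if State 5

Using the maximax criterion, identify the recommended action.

Row maxima: A=6.9, B=9.1, C=9.9
Best best-case = 9.9 → C.

C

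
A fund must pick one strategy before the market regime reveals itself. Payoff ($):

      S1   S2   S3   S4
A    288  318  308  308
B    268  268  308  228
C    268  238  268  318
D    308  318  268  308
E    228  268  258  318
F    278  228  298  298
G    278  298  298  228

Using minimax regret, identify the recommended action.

Column bests: S1=308, S2=318, S3=308, S4=318.
A regrets: 20, 0, 0, 10 → max 20
B regrets: 40, 50, 0, 90 → max 90
C regrets: 40, 80, 40, 0 → max 80
D regrets: 0, 0, 40, 10 → max 40
E regrets: 80, 50, 50, 0 → max 80
F regrets: 30, 90, 10, 20 → max 90
G regrets: 30, 20, 10, 90 → max 90
Smallest max regret = 20 → A.

A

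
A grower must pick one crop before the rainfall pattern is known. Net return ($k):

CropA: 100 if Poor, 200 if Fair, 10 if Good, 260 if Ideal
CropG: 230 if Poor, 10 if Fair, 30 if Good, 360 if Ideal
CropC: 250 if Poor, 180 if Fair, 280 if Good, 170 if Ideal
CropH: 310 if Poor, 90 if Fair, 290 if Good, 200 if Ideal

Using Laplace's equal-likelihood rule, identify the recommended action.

Row averages: CropA=142.5, CropG=157.5, CropC=220, CropH=222.5
Highest average = 222.5 → CropH.

CropH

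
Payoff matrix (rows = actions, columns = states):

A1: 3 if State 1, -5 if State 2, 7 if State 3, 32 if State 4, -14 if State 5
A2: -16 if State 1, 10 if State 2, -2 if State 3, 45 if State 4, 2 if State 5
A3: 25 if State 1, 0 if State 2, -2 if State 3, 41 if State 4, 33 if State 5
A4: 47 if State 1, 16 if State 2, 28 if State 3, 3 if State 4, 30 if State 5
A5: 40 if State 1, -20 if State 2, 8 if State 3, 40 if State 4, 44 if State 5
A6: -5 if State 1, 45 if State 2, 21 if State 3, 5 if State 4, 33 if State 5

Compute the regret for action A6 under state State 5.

Best payoff under State 5 is 44.
Regret = 44 − 33 = 11.

11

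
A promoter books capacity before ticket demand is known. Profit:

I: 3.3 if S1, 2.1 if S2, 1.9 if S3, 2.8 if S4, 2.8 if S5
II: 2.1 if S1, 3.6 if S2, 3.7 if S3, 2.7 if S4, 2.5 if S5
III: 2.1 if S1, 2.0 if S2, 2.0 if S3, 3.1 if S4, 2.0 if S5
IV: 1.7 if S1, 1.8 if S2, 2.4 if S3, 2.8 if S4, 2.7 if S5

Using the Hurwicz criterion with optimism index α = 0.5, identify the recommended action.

I: 0.5·3.3 + 0.5·1.9 = 2.6
II: 0.5·3.7 + 0.5·2.1 = 2.9
III: 0.5·3.1 + 0.5·2.0 = 2.55
IV: 0.5·2.8 + 0.5·1.7 = 2.25
Highest Hurwicz score = 2.9 → II.

II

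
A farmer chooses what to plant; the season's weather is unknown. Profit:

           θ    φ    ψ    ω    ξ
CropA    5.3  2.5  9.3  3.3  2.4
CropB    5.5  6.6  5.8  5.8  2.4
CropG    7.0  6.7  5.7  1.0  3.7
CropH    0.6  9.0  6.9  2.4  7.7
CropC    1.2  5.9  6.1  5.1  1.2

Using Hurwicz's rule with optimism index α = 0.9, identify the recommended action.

CropA

CropA: 0.9·9.3 + 0.1·2.4 = 8.61
CropB: 0.9·6.6 + 0.1·2.4 = 6.18
CropG: 0.9·7.0 + 0.1·1.0 = 6.4
CropH: 0.9·9.0 + 0.1·0.6 = 8.16
CropC: 0.9·6.1 + 0.1·1.2 = 5.61
Highest Hurwicz score = 8.61 → CropA.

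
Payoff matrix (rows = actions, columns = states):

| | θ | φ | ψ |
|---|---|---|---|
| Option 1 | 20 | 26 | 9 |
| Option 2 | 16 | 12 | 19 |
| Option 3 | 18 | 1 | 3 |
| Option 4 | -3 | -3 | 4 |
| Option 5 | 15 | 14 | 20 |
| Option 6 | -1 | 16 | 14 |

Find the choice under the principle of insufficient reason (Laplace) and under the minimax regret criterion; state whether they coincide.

Row averages: Option 1=55/3, Option 2=47/3, Option 3=22/3, Option 4=-2/3, Option 5=49/3, Option 6=29/3
Highest average = 55/3 → Option 1.
Column bests: θ=20, φ=26, ψ=20.
Option 1 regrets: 0, 0, 11 → max 11
Option 2 regrets: 4, 14, 1 → max 14
Option 3 regrets: 2, 25, 17 → max 25
Option 4 regrets: 23, 29, 16 → max 29
Option 5 regrets: 5, 12, 0 → max 12
Option 6 regrets: 21, 10, 6 → max 21
Smallest max regret = 11 → Option 1.

laplace → Option 1; minimax regret → Option 1 (agree)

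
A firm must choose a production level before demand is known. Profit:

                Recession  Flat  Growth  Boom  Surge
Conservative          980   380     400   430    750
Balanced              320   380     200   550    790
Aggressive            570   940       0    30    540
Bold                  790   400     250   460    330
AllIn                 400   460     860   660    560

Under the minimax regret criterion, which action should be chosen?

Conservative

Column bests: Recession=980, Flat=940, Growth=860, Boom=660, Surge=790.
Conservative regrets: 0, 560, 460, 230, 40 → max 560
Balanced regrets: 660, 560, 660, 110, 0 → max 660
Aggressive regrets: 410, 0, 860, 630, 250 → max 860
Bold regrets: 190, 540, 610, 200, 460 → max 610
AllIn regrets: 580, 480, 0, 0, 230 → max 580
Smallest max regret = 560 → Conservative.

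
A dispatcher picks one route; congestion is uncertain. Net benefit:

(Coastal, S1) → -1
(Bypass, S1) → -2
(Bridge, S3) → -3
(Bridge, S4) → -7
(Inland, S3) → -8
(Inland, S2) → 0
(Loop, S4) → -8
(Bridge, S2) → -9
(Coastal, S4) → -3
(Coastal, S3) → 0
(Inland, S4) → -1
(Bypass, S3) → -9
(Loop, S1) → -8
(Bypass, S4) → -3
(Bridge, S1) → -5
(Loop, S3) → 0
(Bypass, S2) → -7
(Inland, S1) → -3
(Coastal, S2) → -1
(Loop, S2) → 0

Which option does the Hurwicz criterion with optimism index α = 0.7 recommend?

Coastal

Bypass: 0.7·(-2) + 0.3·(-9) = -4.1
Coastal: 0.7·0 + 0.3·(-3) = -0.9
Loop: 0.7·0 + 0.3·(-8) = -2.4
Inland: 0.7·0 + 0.3·(-8) = -2.4
Bridge: 0.7·(-3) + 0.3·(-9) = -4.8
Highest Hurwicz score = -0.9 → Coastal.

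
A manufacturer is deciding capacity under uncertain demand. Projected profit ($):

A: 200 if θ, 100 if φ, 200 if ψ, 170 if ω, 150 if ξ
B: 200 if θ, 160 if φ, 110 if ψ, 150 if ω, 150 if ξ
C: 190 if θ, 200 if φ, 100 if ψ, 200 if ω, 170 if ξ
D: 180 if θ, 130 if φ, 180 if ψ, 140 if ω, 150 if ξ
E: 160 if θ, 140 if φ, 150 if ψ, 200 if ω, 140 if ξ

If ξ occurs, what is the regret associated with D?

20

Best payoff under ξ is 170.
Regret = 170 − 150 = 20.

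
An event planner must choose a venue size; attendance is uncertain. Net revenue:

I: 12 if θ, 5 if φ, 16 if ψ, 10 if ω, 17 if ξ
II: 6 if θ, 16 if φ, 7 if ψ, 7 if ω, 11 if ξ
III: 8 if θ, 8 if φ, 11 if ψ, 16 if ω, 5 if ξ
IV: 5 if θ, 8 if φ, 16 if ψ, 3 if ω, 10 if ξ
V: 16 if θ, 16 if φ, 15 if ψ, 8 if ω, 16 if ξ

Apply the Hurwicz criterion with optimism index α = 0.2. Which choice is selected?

V

I: 0.2·17 + 0.8·5 = 7.4
II: 0.2·16 + 0.8·6 = 8
III: 0.2·16 + 0.8·5 = 7.2
IV: 0.2·16 + 0.8·3 = 5.6
V: 0.2·16 + 0.8·8 = 9.6
Highest Hurwicz score = 9.6 → V.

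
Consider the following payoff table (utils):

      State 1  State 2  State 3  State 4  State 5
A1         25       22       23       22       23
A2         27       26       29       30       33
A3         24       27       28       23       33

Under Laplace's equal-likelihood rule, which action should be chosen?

A2

Row averages: A1=23, A2=29, A3=27
Highest average = 29 → A2.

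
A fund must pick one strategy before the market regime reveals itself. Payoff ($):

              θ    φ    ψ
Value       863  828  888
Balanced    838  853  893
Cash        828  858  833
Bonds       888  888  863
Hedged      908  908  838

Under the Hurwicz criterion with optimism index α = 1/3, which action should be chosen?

Value: 1/3·888 + 2/3·828 = 848
Balanced: 1/3·893 + 2/3·838 = 2569/3
Cash: 1/3·858 + 2/3·828 = 838
Bonds: 1/3·888 + 2/3·863 = 2614/3
Hedged: 1/3·908 + 2/3·838 = 2584/3
Highest Hurwicz score = 2614/3 → Bonds.

Bonds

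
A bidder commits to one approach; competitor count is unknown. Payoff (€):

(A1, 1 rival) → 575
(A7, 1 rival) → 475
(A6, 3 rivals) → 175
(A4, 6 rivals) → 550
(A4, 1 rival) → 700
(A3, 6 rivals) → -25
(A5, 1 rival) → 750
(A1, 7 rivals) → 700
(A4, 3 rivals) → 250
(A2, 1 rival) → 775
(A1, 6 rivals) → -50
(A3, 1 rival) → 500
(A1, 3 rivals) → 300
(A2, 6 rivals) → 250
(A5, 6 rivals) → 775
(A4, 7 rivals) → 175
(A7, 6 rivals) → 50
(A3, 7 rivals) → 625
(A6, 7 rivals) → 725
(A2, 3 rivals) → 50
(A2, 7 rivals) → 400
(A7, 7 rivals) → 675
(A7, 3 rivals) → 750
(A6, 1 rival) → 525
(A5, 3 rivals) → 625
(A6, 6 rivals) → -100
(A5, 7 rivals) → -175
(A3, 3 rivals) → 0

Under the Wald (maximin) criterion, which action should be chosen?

Row minima: A1=-50, A2=50, A3=-25, A4=175, A5=-175, A6=-100, A7=50
Best worst-case = 175 → A4.

A4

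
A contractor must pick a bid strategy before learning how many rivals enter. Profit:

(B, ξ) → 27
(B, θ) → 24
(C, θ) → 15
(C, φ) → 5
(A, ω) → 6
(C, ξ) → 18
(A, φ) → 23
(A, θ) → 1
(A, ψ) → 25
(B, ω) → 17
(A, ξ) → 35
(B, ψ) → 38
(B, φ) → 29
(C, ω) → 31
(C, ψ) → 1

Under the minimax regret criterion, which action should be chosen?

Column bests: θ=24, φ=29, ψ=38, ω=31, ξ=35.
A regrets: 23, 6, 13, 25, 0 → max 25
B regrets: 0, 0, 0, 14, 8 → max 14
C regrets: 9, 24, 37, 0, 17 → max 37
Smallest max regret = 14 → B.

B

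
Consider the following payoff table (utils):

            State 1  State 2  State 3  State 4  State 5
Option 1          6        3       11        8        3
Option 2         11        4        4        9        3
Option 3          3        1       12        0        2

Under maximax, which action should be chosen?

Row maxima: Option 1=11, Option 2=11, Option 3=12
Best best-case = 12 → Option 3.

Option 3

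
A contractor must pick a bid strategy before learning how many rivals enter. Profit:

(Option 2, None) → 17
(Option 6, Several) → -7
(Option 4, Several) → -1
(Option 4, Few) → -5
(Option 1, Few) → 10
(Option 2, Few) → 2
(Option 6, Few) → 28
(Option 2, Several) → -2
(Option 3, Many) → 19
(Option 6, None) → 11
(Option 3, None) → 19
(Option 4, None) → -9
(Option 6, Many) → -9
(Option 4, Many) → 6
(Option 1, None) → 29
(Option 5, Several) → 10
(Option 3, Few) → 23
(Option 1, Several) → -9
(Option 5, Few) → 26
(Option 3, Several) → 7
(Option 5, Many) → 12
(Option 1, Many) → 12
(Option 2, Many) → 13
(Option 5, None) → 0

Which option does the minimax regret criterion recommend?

Option 3

Column bests: None=29, Few=28, Several=10, Many=19.
Option 1 regrets: 0, 18, 19, 7 → max 19
Option 2 regrets: 12, 26, 12, 6 → max 26
Option 3 regrets: 10, 5, 3, 0 → max 10
Option 4 regrets: 38, 33, 11, 13 → max 38
Option 5 regrets: 29, 2, 0, 7 → max 29
Option 6 regrets: 18, 0, 17, 28 → max 28
Smallest max regret = 10 → Option 3.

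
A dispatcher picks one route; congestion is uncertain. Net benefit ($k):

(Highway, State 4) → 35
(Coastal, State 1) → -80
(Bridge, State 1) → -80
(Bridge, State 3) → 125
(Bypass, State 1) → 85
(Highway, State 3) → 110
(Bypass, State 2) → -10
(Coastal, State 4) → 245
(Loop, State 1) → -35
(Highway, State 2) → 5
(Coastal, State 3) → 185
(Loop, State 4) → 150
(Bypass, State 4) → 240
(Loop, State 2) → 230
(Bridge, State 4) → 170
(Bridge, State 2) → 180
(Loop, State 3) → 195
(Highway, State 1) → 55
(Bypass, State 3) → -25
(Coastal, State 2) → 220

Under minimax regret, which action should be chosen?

Loop

Column bests: State 1=85, State 2=230, State 3=195, State 4=245.
Loop regrets: 120, 0, 0, 95 → max 120
Coastal regrets: 165, 10, 10, 0 → max 165
Bypass regrets: 0, 240, 220, 5 → max 240
Bridge regrets: 165, 50, 70, 75 → max 165
Highway regrets: 30, 225, 85, 210 → max 225
Smallest max regret = 120 → Loop.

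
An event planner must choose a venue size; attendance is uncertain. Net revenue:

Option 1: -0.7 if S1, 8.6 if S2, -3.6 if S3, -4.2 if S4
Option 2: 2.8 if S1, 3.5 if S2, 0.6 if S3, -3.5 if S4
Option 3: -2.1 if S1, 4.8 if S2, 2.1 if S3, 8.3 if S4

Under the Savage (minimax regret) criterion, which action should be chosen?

Column bests: S1=2.8, S2=8.6, S3=2.1, S4=8.3.
Option 1 regrets: 3.5, 0.0, 5.7, 12.5 → max 12.5
Option 2 regrets: 0.0, 5.1, 1.5, 11.8 → max 11.8
Option 3 regrets: 4.9, 3.8, 0.0, 0.0 → max 4.9
Smallest max regret = 4.9 → Option 3.

Option 3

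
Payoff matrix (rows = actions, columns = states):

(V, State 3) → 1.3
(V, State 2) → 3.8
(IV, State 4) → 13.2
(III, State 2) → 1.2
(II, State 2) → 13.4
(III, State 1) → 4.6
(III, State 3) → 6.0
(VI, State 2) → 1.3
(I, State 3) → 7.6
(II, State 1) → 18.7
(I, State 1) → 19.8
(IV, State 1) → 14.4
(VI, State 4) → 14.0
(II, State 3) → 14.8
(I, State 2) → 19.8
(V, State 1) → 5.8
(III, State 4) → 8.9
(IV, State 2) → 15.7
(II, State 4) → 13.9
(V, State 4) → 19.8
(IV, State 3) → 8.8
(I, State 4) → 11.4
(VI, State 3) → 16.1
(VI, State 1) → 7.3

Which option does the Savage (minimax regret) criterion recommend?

Column bests: State 1=19.8, State 2=19.8, State 3=16.1, State 4=19.8.
I regrets: 0.0, 0.0, 8.5, 8.4 → max 8.5
II regrets: 1.1, 6.4, 1.3, 5.9 → max 6.4
III regrets: 15.2, 18.6, 10.1, 10.9 → max 18.6
IV regrets: 5.4, 4.1, 7.3, 6.6 → max 7.3
V regrets: 14.0, 16.0, 14.8, 0.0 → max 16.0
VI regrets: 12.5, 18.5, 0.0, 5.8 → max 18.5
Smallest max regret = 6.4 → II.

II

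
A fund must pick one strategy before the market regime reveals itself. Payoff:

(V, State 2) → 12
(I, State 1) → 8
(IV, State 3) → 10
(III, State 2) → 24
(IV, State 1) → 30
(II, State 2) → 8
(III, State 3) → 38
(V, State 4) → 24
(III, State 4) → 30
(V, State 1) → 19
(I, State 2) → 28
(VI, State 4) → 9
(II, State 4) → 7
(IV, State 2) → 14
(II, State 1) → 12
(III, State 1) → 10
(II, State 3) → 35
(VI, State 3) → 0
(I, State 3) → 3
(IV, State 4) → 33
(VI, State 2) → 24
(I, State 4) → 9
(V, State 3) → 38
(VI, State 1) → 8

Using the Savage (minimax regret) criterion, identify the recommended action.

V

Column bests: State 1=30, State 2=28, State 3=38, State 4=33.
I regrets: 22, 0, 35, 24 → max 35
II regrets: 18, 20, 3, 26 → max 26
III regrets: 20, 4, 0, 3 → max 20
IV regrets: 0, 14, 28, 0 → max 28
V regrets: 11, 16, 0, 9 → max 16
VI regrets: 22, 4, 38, 24 → max 38
Smallest max regret = 16 → V.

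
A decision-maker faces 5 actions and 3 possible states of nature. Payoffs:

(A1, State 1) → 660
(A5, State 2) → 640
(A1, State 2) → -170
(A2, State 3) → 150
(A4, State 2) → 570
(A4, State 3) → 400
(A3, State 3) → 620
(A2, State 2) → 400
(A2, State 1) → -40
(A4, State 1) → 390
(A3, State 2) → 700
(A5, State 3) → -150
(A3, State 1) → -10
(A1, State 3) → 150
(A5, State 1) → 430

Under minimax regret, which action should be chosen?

Column bests: State 1=660, State 2=700, State 3=620.
A1 regrets: 0, 870, 470 → max 870
A2 regrets: 700, 300, 470 → max 700
A3 regrets: 670, 0, 0 → max 670
A4 regrets: 270, 130, 220 → max 270
A5 regrets: 230, 60, 770 → max 770
Smallest max regret = 270 → A4.

A4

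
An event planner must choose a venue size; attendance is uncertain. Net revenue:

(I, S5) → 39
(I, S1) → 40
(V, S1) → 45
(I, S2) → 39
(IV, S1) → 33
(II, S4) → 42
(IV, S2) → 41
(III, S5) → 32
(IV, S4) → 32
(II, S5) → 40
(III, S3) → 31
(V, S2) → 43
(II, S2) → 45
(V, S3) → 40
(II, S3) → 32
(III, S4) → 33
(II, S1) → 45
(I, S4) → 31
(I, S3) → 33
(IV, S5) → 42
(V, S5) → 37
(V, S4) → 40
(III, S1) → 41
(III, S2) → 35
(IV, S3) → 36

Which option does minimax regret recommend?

Column bests: S1=45, S2=45, S3=40, S4=42, S5=42.
I regrets: 5, 6, 7, 11, 3 → max 11
II regrets: 0, 0, 8, 0, 2 → max 8
III regrets: 4, 10, 9, 9, 10 → max 10
IV regrets: 12, 4, 4, 10, 0 → max 12
V regrets: 0, 2, 0, 2, 5 → max 5
Smallest max regret = 5 → V.

V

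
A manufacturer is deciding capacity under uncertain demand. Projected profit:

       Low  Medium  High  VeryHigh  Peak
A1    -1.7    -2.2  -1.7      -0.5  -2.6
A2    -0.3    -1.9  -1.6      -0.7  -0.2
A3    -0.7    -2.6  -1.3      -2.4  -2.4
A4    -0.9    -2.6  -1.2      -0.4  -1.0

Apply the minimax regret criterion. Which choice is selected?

A2

Column bests: Low=-0.3, Medium=-1.9, High=-1.2, VeryHigh=-0.4, Peak=-0.2.
A1 regrets: 1.4, 0.3, 0.5, 0.1, 2.4 → max 2.4
A2 regrets: 0.0, 0.0, 0.4, 0.3, 0.0 → max 0.4
A3 regrets: 0.4, 0.7, 0.1, 2.0, 2.2 → max 2.2
A4 regrets: 0.6, 0.7, 0.0, 0.0, 0.8 → max 0.8
Smallest max regret = 0.4 → A2.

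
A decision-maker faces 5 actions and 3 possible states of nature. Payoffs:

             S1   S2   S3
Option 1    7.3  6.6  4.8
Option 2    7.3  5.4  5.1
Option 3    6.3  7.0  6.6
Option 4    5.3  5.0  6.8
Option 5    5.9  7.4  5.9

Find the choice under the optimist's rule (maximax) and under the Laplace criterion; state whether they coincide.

Row maxima: Option 1=7.3, Option 2=7.3, Option 3=7.0, Option 4=6.8, Option 5=7.4
Best best-case = 7.4 → Option 5.
Row averages: Option 1=187/30, Option 2=89/15, Option 3=199/30, Option 4=5.7, Option 5=6.4
Highest average = 199/30 → Option 3.

maximax → Option 5; laplace → Option 3 (disagree)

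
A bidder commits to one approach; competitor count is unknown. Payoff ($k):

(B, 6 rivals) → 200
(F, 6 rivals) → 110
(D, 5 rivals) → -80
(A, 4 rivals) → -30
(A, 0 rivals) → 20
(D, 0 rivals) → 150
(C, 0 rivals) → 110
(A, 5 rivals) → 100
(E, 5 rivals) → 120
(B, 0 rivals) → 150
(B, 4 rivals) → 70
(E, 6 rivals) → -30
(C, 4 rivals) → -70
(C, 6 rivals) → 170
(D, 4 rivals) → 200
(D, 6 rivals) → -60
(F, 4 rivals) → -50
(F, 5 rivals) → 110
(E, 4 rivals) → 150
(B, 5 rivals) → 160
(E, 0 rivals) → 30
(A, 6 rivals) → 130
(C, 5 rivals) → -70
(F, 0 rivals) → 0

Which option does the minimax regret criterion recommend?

Column bests: 0 rivals=150, 4 rivals=200, 5 rivals=160, 6 rivals=200.
A regrets: 130, 230, 60, 70 → max 230
B regrets: 0, 130, 0, 0 → max 130
C regrets: 40, 270, 230, 30 → max 270
D regrets: 0, 0, 240, 260 → max 260
E regrets: 120, 50, 40, 230 → max 230
F regrets: 150, 250, 50, 90 → max 250
Smallest max regret = 130 → B.

B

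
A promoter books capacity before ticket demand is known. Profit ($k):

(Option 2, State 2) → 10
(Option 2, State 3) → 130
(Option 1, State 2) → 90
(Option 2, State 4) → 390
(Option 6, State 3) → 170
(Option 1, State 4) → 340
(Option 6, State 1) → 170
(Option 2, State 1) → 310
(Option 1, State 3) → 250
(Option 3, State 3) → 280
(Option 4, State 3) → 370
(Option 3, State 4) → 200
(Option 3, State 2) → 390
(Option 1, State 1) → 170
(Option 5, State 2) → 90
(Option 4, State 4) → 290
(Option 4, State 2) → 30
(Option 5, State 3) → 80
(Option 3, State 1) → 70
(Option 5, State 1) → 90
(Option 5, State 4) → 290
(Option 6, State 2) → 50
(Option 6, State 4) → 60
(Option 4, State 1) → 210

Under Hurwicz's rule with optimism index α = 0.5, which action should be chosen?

Option 3

Option 1: 0.5·340 + 0.5·90 = 215
Option 2: 0.5·390 + 0.5·10 = 200
Option 3: 0.5·390 + 0.5·70 = 230
Option 4: 0.5·370 + 0.5·30 = 200
Option 5: 0.5·290 + 0.5·80 = 185
Option 6: 0.5·170 + 0.5·50 = 110
Highest Hurwicz score = 230 → Option 3.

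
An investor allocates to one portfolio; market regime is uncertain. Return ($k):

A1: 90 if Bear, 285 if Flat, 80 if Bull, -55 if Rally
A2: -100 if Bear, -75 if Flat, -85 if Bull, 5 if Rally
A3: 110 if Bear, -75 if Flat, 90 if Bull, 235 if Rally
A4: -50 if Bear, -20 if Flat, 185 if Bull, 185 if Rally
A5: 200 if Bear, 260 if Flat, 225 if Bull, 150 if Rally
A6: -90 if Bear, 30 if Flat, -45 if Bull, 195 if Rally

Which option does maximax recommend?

Row maxima: A1=285, A2=5, A3=235, A4=185, A5=260, A6=195
Best best-case = 285 → A1.

A1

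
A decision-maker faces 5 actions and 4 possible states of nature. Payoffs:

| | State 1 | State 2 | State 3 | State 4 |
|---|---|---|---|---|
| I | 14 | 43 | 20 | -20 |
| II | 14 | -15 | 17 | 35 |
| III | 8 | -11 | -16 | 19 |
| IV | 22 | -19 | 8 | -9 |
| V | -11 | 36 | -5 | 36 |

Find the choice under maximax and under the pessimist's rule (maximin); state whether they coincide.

maximax → I; maximin → V (disagree)

Row maxima: I=43, II=35, III=19, IV=22, V=36
Best best-case = 43 → I.
Row minima: I=-20, II=-15, III=-16, IV=-19, V=-11
Best worst-case = -11 → V.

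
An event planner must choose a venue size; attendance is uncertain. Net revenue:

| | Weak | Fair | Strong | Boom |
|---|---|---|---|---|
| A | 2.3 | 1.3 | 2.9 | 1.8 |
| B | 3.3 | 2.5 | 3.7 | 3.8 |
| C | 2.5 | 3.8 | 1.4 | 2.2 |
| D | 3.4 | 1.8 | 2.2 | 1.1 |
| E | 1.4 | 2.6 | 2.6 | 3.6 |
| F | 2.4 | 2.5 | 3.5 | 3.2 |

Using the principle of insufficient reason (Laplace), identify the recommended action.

B

Row averages: A=2.075, B=3.325, C=2.475, D=2.125, E=2.55, F=2.9
Highest average = 3.325 → B.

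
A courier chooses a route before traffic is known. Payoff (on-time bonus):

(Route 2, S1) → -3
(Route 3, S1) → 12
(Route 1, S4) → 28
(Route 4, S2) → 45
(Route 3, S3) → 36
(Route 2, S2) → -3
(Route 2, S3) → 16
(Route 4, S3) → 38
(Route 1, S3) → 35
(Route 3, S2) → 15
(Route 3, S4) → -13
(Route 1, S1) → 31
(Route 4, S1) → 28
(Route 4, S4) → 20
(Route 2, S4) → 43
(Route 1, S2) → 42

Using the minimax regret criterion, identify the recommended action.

Column bests: S1=31, S2=45, S3=38, S4=43.
Route 1 regrets: 0, 3, 3, 15 → max 15
Route 2 regrets: 34, 48, 22, 0 → max 48
Route 3 regrets: 19, 30, 2, 56 → max 56
Route 4 regrets: 3, 0, 0, 23 → max 23
Smallest max regret = 15 → Route 1.

Route 1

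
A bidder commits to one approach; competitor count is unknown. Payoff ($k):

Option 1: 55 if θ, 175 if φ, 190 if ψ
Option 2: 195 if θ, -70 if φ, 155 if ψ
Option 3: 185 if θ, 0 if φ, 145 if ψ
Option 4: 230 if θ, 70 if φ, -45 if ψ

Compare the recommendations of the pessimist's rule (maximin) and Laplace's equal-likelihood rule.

maximin → Option 1; laplace → Option 1 (agree)

Row minima: Option 1=55, Option 2=-70, Option 3=0, Option 4=-45
Best worst-case = 55 → Option 1.
Row averages: Option 1=140, Option 2=280/3, Option 3=110, Option 4=85
Highest average = 140 → Option 1.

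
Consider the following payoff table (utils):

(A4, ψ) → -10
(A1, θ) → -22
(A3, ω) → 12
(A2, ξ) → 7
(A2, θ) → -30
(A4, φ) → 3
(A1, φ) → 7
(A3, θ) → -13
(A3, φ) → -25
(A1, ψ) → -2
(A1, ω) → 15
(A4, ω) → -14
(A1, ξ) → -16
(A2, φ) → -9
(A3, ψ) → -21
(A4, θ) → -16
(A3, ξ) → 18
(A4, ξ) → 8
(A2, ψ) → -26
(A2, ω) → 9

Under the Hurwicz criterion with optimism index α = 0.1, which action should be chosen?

A1: 0.1·15 + 0.9·(-22) = -18.3
A2: 0.1·9 + 0.9·(-30) = -26.1
A3: 0.1·18 + 0.9·(-25) = -20.7
A4: 0.1·8 + 0.9·(-16) = -13.6
Highest Hurwicz score = -13.6 → A4.

A4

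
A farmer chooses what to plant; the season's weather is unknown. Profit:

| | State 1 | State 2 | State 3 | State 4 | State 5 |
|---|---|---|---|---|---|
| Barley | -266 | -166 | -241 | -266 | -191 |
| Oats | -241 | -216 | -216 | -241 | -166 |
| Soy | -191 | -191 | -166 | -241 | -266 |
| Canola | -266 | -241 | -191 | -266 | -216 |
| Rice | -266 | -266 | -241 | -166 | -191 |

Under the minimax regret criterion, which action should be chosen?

Oats

Column bests: State 1=-191, State 2=-166, State 3=-166, State 4=-166, State 5=-166.
Barley regrets: 75, 0, 75, 100, 25 → max 100
Oats regrets: 50, 50, 50, 75, 0 → max 75
Soy regrets: 0, 25, 0, 75, 100 → max 100
Canola regrets: 75, 75, 25, 100, 50 → max 100
Rice regrets: 75, 100, 75, 0, 25 → max 100
Smallest max regret = 75 → Oats.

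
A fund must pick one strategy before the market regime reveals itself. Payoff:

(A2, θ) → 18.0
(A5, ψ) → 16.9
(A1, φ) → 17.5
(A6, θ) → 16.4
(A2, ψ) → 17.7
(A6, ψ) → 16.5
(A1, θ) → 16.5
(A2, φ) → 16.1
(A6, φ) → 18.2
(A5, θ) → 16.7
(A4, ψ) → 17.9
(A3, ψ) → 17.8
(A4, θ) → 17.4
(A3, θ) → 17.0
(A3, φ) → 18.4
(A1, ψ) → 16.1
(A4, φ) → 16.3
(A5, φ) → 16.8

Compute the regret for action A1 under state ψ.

1.8

Best payoff under ψ is 17.9.
Regret = 17.9 − 16.1 = 1.8.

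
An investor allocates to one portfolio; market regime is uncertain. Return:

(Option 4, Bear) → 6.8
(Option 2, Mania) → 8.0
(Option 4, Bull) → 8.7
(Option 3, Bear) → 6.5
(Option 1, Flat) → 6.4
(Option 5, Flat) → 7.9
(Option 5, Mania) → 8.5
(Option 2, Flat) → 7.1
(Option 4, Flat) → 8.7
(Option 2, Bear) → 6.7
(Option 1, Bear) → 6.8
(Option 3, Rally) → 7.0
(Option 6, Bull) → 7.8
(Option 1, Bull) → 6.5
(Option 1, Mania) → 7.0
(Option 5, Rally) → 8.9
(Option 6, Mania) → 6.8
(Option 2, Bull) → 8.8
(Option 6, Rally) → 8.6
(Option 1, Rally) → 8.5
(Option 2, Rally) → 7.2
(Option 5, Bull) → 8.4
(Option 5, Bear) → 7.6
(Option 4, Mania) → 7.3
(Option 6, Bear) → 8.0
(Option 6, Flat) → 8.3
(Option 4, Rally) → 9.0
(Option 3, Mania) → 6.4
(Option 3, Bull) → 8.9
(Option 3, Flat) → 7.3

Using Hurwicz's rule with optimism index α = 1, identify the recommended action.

Option 1: 1·8.5 + 0·6.4 = 8.5
Option 2: 1·8.8 + 0·6.7 = 8.8
Option 3: 1·8.9 + 0·6.4 = 8.9
Option 4: 1·9.0 + 0·6.8 = 9
Option 5: 1·8.9 + 0·7.6 = 8.9
Option 6: 1·8.6 + 0·6.8 = 8.6
Highest Hurwicz score = 9 → Option 4.

Option 4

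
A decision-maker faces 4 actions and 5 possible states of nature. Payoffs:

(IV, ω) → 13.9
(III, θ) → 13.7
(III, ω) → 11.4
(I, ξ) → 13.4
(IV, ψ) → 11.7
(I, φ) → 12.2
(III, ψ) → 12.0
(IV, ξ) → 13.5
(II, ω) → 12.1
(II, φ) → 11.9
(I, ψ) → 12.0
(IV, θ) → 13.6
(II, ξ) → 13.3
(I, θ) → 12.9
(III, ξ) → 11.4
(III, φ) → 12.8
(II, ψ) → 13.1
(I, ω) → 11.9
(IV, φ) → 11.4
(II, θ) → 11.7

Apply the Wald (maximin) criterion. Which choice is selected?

I

Row minima: I=11.9, II=11.7, III=11.4, IV=11.4
Best worst-case = 11.9 → I.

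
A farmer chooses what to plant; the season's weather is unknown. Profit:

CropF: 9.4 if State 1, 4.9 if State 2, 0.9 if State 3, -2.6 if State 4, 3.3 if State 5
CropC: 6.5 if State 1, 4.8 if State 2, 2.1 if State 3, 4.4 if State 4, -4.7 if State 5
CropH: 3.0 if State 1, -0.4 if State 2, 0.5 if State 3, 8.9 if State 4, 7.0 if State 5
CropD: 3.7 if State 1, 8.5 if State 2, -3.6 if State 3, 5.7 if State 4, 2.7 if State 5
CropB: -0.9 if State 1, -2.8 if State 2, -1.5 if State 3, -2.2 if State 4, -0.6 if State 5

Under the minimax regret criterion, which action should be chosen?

Column bests: State 1=9.4, State 2=8.5, State 3=2.1, State 4=8.9, State 5=7.0.
CropF regrets: 0.0, 3.6, 1.2, 11.5, 3.7 → max 11.5
CropC regrets: 2.9, 3.7, 0.0, 4.5, 11.7 → max 11.7
CropH regrets: 6.4, 8.9, 1.6, 0.0, 0.0 → max 8.9
CropD regrets: 5.7, 0.0, 5.7, 3.2, 4.3 → max 5.7
CropB regrets: 10.3, 11.3, 3.6, 11.1, 7.6 → max 11.3
Smallest max regret = 5.7 → CropD.

CropD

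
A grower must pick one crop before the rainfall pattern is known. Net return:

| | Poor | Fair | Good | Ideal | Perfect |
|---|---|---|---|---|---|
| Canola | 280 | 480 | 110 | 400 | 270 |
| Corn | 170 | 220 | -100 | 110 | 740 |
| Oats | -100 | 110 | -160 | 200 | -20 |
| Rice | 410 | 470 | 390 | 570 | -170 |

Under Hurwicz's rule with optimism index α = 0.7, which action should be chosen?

Canola: 0.7·480 + 0.3·110 = 369
Corn: 0.7·740 + 0.3·(-100) = 488
Oats: 0.7·200 + 0.3·(-160) = 92
Rice: 0.7·570 + 0.3·(-170) = 348
Highest Hurwicz score = 488 → Corn.

Corn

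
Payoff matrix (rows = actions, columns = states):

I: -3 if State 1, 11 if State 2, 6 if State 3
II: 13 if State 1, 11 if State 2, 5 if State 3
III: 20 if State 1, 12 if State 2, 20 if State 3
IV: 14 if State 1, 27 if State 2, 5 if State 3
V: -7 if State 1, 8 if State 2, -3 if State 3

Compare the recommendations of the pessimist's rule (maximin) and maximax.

maximin → III; maximax → IV (disagree)

Row minima: I=-3, II=5, III=12, IV=5, V=-7
Best worst-case = 12 → III.
Row maxima: I=11, II=13, III=20, IV=27, V=8
Best best-case = 27 → IV.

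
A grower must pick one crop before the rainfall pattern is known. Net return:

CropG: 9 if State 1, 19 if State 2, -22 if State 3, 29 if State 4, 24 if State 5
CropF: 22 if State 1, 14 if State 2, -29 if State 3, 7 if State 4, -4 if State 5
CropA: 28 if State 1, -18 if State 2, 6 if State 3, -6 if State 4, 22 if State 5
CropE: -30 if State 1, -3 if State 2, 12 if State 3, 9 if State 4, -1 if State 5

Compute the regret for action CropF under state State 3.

41

Best payoff under State 3 is 12.
Regret = 12 − (-29) = 41.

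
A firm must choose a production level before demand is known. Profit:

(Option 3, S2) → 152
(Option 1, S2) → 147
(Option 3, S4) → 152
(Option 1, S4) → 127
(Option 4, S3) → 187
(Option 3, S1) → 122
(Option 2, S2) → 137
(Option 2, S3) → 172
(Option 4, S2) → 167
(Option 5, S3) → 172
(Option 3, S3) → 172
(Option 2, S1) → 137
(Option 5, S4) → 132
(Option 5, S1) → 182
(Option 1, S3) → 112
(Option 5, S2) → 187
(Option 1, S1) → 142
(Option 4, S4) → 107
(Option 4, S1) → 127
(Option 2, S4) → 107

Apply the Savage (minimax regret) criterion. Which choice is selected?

Column bests: S1=182, S2=187, S3=187, S4=152.
Option 1 regrets: 40, 40, 75, 25 → max 75
Option 2 regrets: 45, 50, 15, 45 → max 50
Option 3 regrets: 60, 35, 15, 0 → max 60
Option 4 regrets: 55, 20, 0, 45 → max 55
Option 5 regrets: 0, 0, 15, 20 → max 20
Smallest max regret = 20 → Option 5.

Option 5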